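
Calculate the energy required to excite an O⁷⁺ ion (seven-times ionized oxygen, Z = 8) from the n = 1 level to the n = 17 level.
867.751773 eV

The energy levels of a hydrogen-like atom are E_n = -13.6057 Z² eV / n².

Energy at n = 1: E_1 = -13.6057 × 8² / 1² = -870.764800000 eV
Energy at n = 17: E_17 = -13.6057 × 8² / 17² = -3.013026990 eV

The excitation energy is the difference:
ΔE = E_17 - E_1
ΔE = -3.013026990 - (-870.764800000)
ΔE = 867.751773 eV

Since this is positive, energy must be absorbed (photon absorption).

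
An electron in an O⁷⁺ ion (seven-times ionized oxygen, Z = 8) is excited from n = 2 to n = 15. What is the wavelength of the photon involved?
5.798 nm

First, find the transition energy using E_n = -13.6057 Z² / n² eV:
E_2 = -13.6057 × 8² / 2² = -217.69120 eV
E_15 = -13.6057 × 8² / 15² = -3.87007 eV

Photon energy: |ΔE| = |E_15 - E_2| = 213.82113 eV

Convert to wavelength using E = hc/λ with hc = 1239.84 eV·nm:
λ = hc/E = 1239.84 eV·nm / 213.82113 eV
λ = 5.798 nm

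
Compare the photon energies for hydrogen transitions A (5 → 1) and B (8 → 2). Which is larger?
5 → 1

Calculate the energy for each transition:

Transition 5 → 1:
ΔE₁ = |E_1 - E_5| = |-13.6057/1² - (-13.6057/5²)|
ΔE₁ = |-13.6057000000 - (-0.5442280000)| = 13.0614720 eV

Transition 8 → 2:
ΔE₂ = |E_2 - E_8| = |-13.6057/2² - (-13.6057/8²)|
ΔE₂ = |-3.4014250000 - (-0.2125890625)| = 3.1888359 eV

Since 13.0614720 eV > 3.1888359 eV, the transition 5 → 1 emits the more energetic photon.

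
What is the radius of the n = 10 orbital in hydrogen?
5.2918 nm (or 52.9177 Å)

The Bohr radius formula is:
r_n = n² a₀ / Z

where a₀ = 0.0529177 nm is the Bohr radius.

For H (Z = 1) at n = 10:
r_10 = 10² × 0.0529177 nm / 1
r_10 = 100 × 0.0529177 nm / 1
r_10 = 5.29177 nm / 1
r_10 = 5.2918 nm

The electron orbits at approximately 5.2918 nm from the nucleus.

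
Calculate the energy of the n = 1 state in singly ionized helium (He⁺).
-54.4228 eV

For hydrogen-like ions, the energy levels scale with Z²:
E_n = -13.6057 Z² / n² eV

For He⁺ (Z = 2) at n = 1:
E_1 = -13.6057 × 2² / 1²
E_1 = -13.6057 × 4 / 1
E_1 = -54.4228 / 1
E_1 = -54.4228 eV

The energy is 4 times more negative than hydrogen at the same n due to the stronger nuclear charge.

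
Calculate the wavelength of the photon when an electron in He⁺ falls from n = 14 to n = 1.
22.898 nm

First, find the transition energy using E_n = -13.6057 Z² / n² eV:
E_14 = -13.6057 × 2² / 14² = -0.27767 eV
E_1 = -13.6057 × 2² / 1² = -54.42280 eV

Photon energy: |ΔE| = |E_1 - E_14| = 54.14513 eV

Convert to wavelength using E = hc/λ with hc = 1239.84 eV·nm:
λ = hc/E = 1239.84 eV·nm / 54.14513 eV
λ = 22.898 nm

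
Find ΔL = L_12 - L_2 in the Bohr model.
1.0546e-33 J·s (or 10ℏ)

In the Bohr model, L_n = nℏ where ℏ = 1.054572e-34 J·s.

L_12 = 12ℏ = 1.265486e-33 J·s
L_2 = 2ℏ = 2.109144e-34 J·s

ΔL = L_12 - L_2 = (12 - 2)ℏ = 10ℏ
ΔL = 10 × 1.054572e-34 J·s = 1.0546e-33 J·s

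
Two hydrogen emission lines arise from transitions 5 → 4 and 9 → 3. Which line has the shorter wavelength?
9 → 3

Calculate the energy for each transition:

Transition 5 → 4:
ΔE₁ = |E_4 - E_5| = |-13.6057/4² - (-13.6057/5²)|
ΔE₁ = |-0.85035625 - (-0.54422800)| = 0.30613 eV

Transition 9 → 3:
ΔE₂ = |E_3 - E_9| = |-13.6057/3² - (-13.6057/9²)|
ΔE₂ = |-1.51174444 - (-0.16797160)| = 1.34377 eV

Since 1.34377 eV > 0.30613 eV, the transition 9 → 3 emits the more energetic photon.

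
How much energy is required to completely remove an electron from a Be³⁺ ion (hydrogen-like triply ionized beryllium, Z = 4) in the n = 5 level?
8.708 eV

The ionization energy is the energy needed to remove the electron completely (n → ∞).

For a hydrogen-like ion with Z = 4, E_n = -13.6057 Z² / n² eV.

At n = 5: E_5 = -13.6057 × 4² / 5² = -8.707648 eV
At n = ∞: E_∞ = 0 eV

Ionization energy = E_∞ - E_5 = 0 - (-8.707648) = 8.707648 eV
Ionization energy ≈ 8.708 eV

This is also called the binding energy of the electron in state n = 5.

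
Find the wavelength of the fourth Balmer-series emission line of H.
410.069 nm

The lines of a series are numbered from the longest wavelength (smallest ΔE) outward; the fourth line is the transition from n = n_f + 4 to n_f.
The Balmer series has all transitions ending at n_f = 2.

For H, the fourth line (δ-line) is the jump from n = 6 to n = 2:
E_6 = -13.6057 / 6² = -0.3779361 eV
E_2 = -13.6057 / 2² = -3.4014250 eV
ΔE = E_6 - E_2 = 3.0234889 eV

λ = hc/E = 1239.84 eV·nm / 3.0234889 eV
λ = 410.069 nm

This is the δ-line of the Balmer series in H.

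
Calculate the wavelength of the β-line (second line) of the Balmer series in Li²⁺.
54.00090 nm

The lines of a series are numbered from the longest wavelength (smallest ΔE) outward; the second line is the transition from n = n_f + 2 to n_f.
The Balmer series has all transitions ending at n_f = 2.

For Li²⁺ (Z = 3), the second line (β-line) is the jump from n = 4 to n = 2:
E_4 = -13.6057 × 3² / 4² = -7.6532063 eV
E_2 = -13.6057 × 3² / 2² = -30.6128250 eV
ΔE = E_4 - E_2 = 22.9596187 eV

λ = hc/E = 1239.84 eV·nm / 22.9596187 eV
λ = 54.00090 nm

This is the β-line of the Balmer series in Li²⁺.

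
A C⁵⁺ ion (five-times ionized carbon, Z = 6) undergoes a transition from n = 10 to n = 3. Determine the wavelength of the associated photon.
25.034756 nm

First, find the transition energy using E_n = -13.6057 Z² / n² eV:
E_10 = -13.6057 × 6² / 10² = -4.89805200 eV
E_3 = -13.6057 × 6² / 3² = -54.42280000 eV

Photon energy: |ΔE| = |E_3 - E_10| = 49.52474800 eV

Convert to wavelength using E = hc/λ with hc = 1239.84 eV·nm:
λ = hc/E = 1239.84 eV·nm / 49.52474800 eV
λ = 25.034756 nm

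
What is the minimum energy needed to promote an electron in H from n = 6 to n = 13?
0.297429 eV

The energy levels of a hydrogen-like atom are E_n = -13.6057 eV / n².

Energy at n = 6: E_6 = -13.6057 / 6² = -0.377936111 eV
Energy at n = 13: E_13 = -13.6057 / 13² = -0.080507101 eV

The excitation energy is the difference:
ΔE = E_13 - E_6
ΔE = -0.080507101 - (-0.377936111)
ΔE = 0.297429 eV

Since this is positive, energy must be absorbed (photon absorption).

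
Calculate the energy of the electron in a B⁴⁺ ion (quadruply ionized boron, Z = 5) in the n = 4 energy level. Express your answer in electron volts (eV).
-21.2589 eV

The energy levels of a hydrogen-like atom are given by:
E_n = -13.6057 Z² / n² eV  (with Z = 5 for B⁴⁺)

For n = 4:
E_4 = -13.6057 × 5² / 4²
E_4 = -13.6057 × 25 / 16
E_4 = -21.2589 eV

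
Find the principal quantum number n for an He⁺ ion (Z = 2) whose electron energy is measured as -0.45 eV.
n = 11

The exact energy levels follow E_n = -13.6057 Z² / n² eV with Z = 2.

The measured value (-0.45 eV) is reported to only 2 significant figures, so we must test candidate n values and see which one matches to that precision.

Candidate energies:
  n = 9:  E = -13.6057 × 2² / 9² = -0.67189 eV
  n = 10:  E = -13.6057 × 2² / 10² = -0.54423 eV
  n = 11:  E = -13.6057 × 2² / 11² = -0.44978 eV  ← matches
  n = 12:  E = -13.6057 × 2² / 12² = -0.37794 eV
  n = 13:  E = -13.6057 × 2² / 13² = -0.32203 eV

Checking against the measurement of -0.45 eV (2 sig figs), only n = 11 agrees:
E_11 = -0.44978 eV, which rounds to -0.45 eV ✓

Therefore n = 11.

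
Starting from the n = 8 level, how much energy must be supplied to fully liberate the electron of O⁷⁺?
13.60570 eV

The ionization energy is the energy needed to remove the electron completely (n → ∞).

For a hydrogen-like ion with Z = 8, E_n = -13.6057 Z² / n² eV.

At n = 8: E_8 = -13.6057 × 8² / 8² = -13.60570000 eV
At n = ∞: E_∞ = 0 eV

Ionization energy = E_∞ - E_8 = 0 - (-13.60570000) = 13.60570000 eV
Ionization energy ≈ 13.60570 eV

This is also called the binding energy of the electron in state n = 8.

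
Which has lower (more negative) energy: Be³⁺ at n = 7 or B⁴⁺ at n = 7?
B⁴⁺ at n = 7 (E = -6.94 eV)

Using E_n = -13.6057 Z² / n² eV:

Be³⁺ (Z = 4) at n = 7:
E = -13.6057 × 4² / 7² = -13.6057 × 16 / 49 = -4.44268 eV

B⁴⁺ (Z = 5) at n = 7:
E = -13.6057 × 5² / 7² = -13.6057 × 25 / 49 = -6.94168 eV

Since -6.94168 eV < -4.44268 eV,
B⁴⁺ at n = 7 is more tightly bound (requires more energy to ionize).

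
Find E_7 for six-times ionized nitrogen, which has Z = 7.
-13.605700 eV

For hydrogen-like ions, the energy levels scale with Z²:
E_n = -13.6057 Z² / n² eV

For N⁶⁺ (Z = 7) at n = 7:
E_7 = -13.6057 × 7² / 7²
E_7 = -13.6057 × 49 / 49
E_7 = -666.6793 / 49
E_7 = -13.605700 eV

The energy is 49 times more negative than hydrogen at the same n due to the stronger nuclear charge.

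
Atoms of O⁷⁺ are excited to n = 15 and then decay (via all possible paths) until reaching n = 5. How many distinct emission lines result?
55

The electron can occupy levels n = 5, 6, ..., 15 during de-excitation — that is m = 15 - 5 + 1 = 11 distinct levels.

The number of distinct spectral lines equals the number of ways to choose 2 of these m levels (each pair gives one possible emission transition):

Number of lines = m(m-1)/2 = 11×10/2 = 55

These correspond to all possible transitions between the 11 levels:
15 → 14, 15 → 13, 15 → 12, 15 → 11, 15 → 10, 15 → 9, 15 → 8, 15 → 7...

Each transition produces a photon with a unique energy (and thus wavelength). This count does not depend on Z.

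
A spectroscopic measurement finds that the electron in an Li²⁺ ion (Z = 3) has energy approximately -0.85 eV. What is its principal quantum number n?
n = 12

The exact energy levels follow E_n = -13.6057 Z² / n² eV with Z = 3.

The measured value (-0.85 eV) is reported to only 2 significant figures, so we must test candidate n values and see which one matches to that precision.

Candidate energies:
  n = 10:  E = -13.6057 × 3² / 10² = -1.22451 eV
  n = 11:  E = -13.6057 × 3² / 11² = -1.01199 eV
  n = 12:  E = -13.6057 × 3² / 12² = -0.85036 eV  ← matches
  n = 13:  E = -13.6057 × 3² / 13² = -0.72456 eV
  n = 14:  E = -13.6057 × 3² / 14² = -0.62475 eV

Checking against the measurement of -0.85 eV (2 sig figs), only n = 12 agrees:
E_12 = -0.85036 eV, which rounds to -0.85 eV ✓

Therefore n = 12.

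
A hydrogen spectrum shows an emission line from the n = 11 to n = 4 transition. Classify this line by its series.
Brackett series

The spectral series in hydrogen are named based on the final (lower) energy level:
- Lyman series: n_final = 1 (ultraviolet)
- Balmer series: n_final = 2 (visible/near-UV)
- Paschen series: n_final = 3 (infrared)
- Brackett series: n_final = 4 (infrared)
- Pfund series: n_final = 5 (far infrared)

Since this transition ends at n = 4, it belongs to the Brackett series.

For reference, this 11 → 4 line has photon energy
ΔE = 13.6057 eV × (1/4² - 1/11²) = 0.73791244835 eV,
corresponding to wavelength λ = hc/ΔE = 1239.84 eV·nm / 0.73791244835 eV = 1680.19933 nm in the infrared region.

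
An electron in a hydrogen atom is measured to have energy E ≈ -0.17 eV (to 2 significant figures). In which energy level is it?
n = 9

The exact energy levels follow E_n = -13.6057 eV / n².

The measured value (-0.17 eV) is reported to only 2 significant figures, so we must test candidate n values and see which one matches to that precision.

Candidate energies:
  n = 7:  E = -13.6057/7² = -0.27767 eV
  n = 8:  E = -13.6057/8² = -0.21259 eV
  n = 9:  E = -13.6057/9² = -0.16797 eV  ← matches
  n = 10:  E = -13.6057/10² = -0.13606 eV
  n = 11:  E = -13.6057/11² = -0.11244 eV

Checking against the measurement of -0.17 eV (2 sig figs), only n = 9 agrees:
E_9 = -0.16797 eV, which rounds to -0.17 eV ✓

Therefore n = 9.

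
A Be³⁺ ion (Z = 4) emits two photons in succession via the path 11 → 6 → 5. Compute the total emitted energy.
6.9085 eV

The energy levels of Be³⁺ are E_n = -13.6057 × 4² / n² eV.

First transition (11 → 6):
ΔE₁ = |E_6 - E_11|
ΔE₁ = |-6.0469777778 - (-1.7991008264)| = 4.2478770 eV

Second transition (6 → 5):
ΔE₂ = |E_5 - E_6|
ΔE₂ = |-8.7076480000 - (-6.0469777778)| = 2.6606702 eV

Total energy released:
E_total = ΔE₁ + ΔE₂ = 4.2478770 + 2.6606702 = 6.9085 eV

Note: This equals the direct transition 11 → 5: 6.9085 eV ✓
Energy is conserved regardless of the path taken.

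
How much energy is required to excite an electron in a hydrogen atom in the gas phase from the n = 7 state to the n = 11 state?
0.17 eV

The energy levels of a hydrogen-like atom are E_n = -13.6057 eV / n².

Energy at n = 7: E_7 = -13.6057 / 7² = -0.27767 eV
Energy at n = 11: E_11 = -13.6057 / 11² = -0.11244 eV

The excitation energy is the difference:
ΔE = E_11 - E_7
ΔE = -0.11244 - (-0.27767)
ΔE = 0.17 eV

Since this is positive, energy must be absorbed (photon absorption).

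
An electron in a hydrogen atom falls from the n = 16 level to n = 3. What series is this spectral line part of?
Paschen series

The spectral series in hydrogen are named based on the final (lower) energy level:
- Lyman series: n_final = 1 (ultraviolet)
- Balmer series: n_final = 2 (visible/near-UV)
- Paschen series: n_final = 3 (infrared)
- Brackett series: n_final = 4 (infrared)
- Pfund series: n_final = 5 (far infrared)

Since this transition ends at n = 3, it belongs to the Paschen series.

For reference, this 16 → 3 line has photon energy
ΔE = 13.6057 eV × (1/3² - 1/16²) = 1.4585971788 eV,
corresponding to wavelength λ = hc/ΔE = 1239.84 eV·nm / 1.4585971788 eV = 850.022212 nm in the infrared region.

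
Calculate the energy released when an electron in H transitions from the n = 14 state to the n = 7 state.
0.20825 eV

The energy levels are E_n = -13.6057 eV / n².

Energy at n = 14: E_14 = -13.6057 / 14² = -0.06941684 eV
Energy at n = 7: E_7 = -13.6057 / 7² = -0.27766735 eV

For emission (electron falling to lower state), the photon energy is:
E_photon = E_14 - E_7 = |-0.06941684 - (-0.27766735)|
E_photon = 0.20825 eV

This energy is carried away by the emitted photon.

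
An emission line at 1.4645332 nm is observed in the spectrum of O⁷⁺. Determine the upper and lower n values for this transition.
n = 6 → n = 1

First, find the photon energy from the wavelength (hc = 1239.84 eV·nm):
E = hc/λ = 1239.84 eV·nm / 1.4645332 nm = 846.57692 eV

The energy levels of O⁷⁺ satisfy E_n = -13.6057 × 8² / n² eV, so an emission n_i → n_f releases
ΔE = 13.6057 × 8² × (1/n_f² − 1/n_i²) eV.

Setting ΔE equal to the photon energy:
1/n_f² − 1/n_i² = 846.57692 / (13.6057 × 8²) = 0.97222226

Since 1/n_i² must be positive, we need 1/n_f² > 0.97222226, i.e. n_f ≤ 1. For each allowed n_f, solve n_i = (1/n_f² − 0.97222226)^(−1/2) and check whether it is a whole number:
  n_f = 1: 1/n_i² = 1.00000000 − 0.97222226 = 0.02777774 → n_i = 6.000  → integer, n_i = 6 ✓

Only n_f = 1 gives an integer upper level, n_i = 6.

The transition is from n = 6 to n = 1 (emission).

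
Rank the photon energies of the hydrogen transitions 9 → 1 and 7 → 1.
9 → 1

Calculate the energy for each transition:

Transition 9 → 1:
ΔE₁ = |E_1 - E_9| = |-13.6057/1² - (-13.6057/9²)|
ΔE₁ = |-13.605700000000 - (-0.167971604938)| = 13.437728395 eV

Transition 7 → 1:
ΔE₂ = |E_1 - E_7| = |-13.6057/1² - (-13.6057/7²)|
ΔE₂ = |-13.605700000000 - (-0.277667346939)| = 13.328032653 eV

Since 13.437728395 eV > 13.328032653 eV, the transition 9 → 1 emits the more energetic photon.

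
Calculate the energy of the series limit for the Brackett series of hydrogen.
0.850 eV

The series limit corresponds to the transition from n = ∞ to n = 4.
This is the highest energy (shortest wavelength) transition in the Brackett series.

E_∞ = 0 eV
E_4 = -13.6057 / 4² = -0.850 eV

Energy at series limit:
ΔE = E_∞ - E_4 = 0 - (-0.850) = 0.850 eV

This energy equals the ionization energy from the n = 4 state of hydrogen.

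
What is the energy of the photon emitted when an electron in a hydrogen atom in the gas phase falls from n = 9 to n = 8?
0.04462 eV

The energy levels are E_n = -13.6057 eV / n².

Energy at n = 9: E_9 = -13.6057 / 9² = -0.16797160 eV
Energy at n = 8: E_8 = -13.6057 / 8² = -0.21258906 eV

For emission (electron falling to lower state), the photon energy is:
E_photon = E_9 - E_8 = |-0.16797160 - (-0.21258906)|
E_photon = 0.04462 eV

This energy is carried away by the emitted photon.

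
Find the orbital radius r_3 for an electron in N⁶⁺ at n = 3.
0.0680 nm (or 0.6804 Å)

The Bohr radius formula is:
r_n = n² a₀ / Z

where a₀ = 0.0529177 nm is the Bohr radius.

For N⁶⁺ (Z = 7) at n = 3:
r_3 = 3² × 0.0529177 nm / 7
r_3 = 9 × 0.0529177 nm / 7
r_3 = 0.47626 nm / 7
r_3 = 0.0680 nm

The electron orbits at approximately 0.0680 nm from the nucleus.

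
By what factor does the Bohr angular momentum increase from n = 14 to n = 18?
1.29

In the Bohr model, L_n = nℏ, so the ratio is purely the ratio of quantum numbers:

L_18/L_14 = 18ℏ / 14ℏ = 18/14 = 1.29

The angular momentum scales linearly with n.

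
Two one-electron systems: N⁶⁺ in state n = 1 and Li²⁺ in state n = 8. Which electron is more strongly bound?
N⁶⁺ at n = 1 (E = -666.6793 eV)

Using E_n = -13.6057 Z² / n² eV:

N⁶⁺ (Z = 7) at n = 1:
E = -13.6057 × 7² / 1² = -13.6057 × 49 / 1 = -666.6793000 eV

Li²⁺ (Z = 3) at n = 8:
E = -13.6057 × 3² / 8² = -13.6057 × 9 / 64 = -1.9133016 eV

Since -666.6793000 eV < -1.9133016 eV,
N⁶⁺ at n = 1 is more tightly bound (requires more energy to ionize).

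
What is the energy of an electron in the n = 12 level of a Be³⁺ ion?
-1.51 eV

For hydrogen-like ions, the energy levels scale with Z²:
E_n = -13.6057 Z² / n² eV

For Be³⁺ (Z = 4) at n = 12:
E_12 = -13.6057 × 4² / 12²
E_12 = -13.6057 × 16 / 144
E_12 = -217.6912 / 144
E_12 = -1.51 eV

The energy is 16 times more negative than hydrogen at the same n due to the stronger nuclear charge.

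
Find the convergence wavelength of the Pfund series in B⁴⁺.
91.127 nm

The series limit corresponds to the transition from n = ∞ to n = 5.
This is the highest energy (shortest wavelength) transition in the Pfund series.

E_∞ = 0 eV
E_5 = -13.6057 × 5² / 5² = -13.60570 eV

Energy at series limit:
ΔE = E_∞ - E_5 = 0 - (-13.60570) = 13.60570 eV
λ = hc/E = 1239.84 eV·nm / 13.60570 eV = 91.127 nm

This energy equals the ionization energy from the n = 5 state of B⁴⁺.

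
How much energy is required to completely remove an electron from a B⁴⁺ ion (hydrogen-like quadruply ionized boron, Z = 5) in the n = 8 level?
5.31473 eV

The ionization energy is the energy needed to remove the electron completely (n → ∞).

For a hydrogen-like ion with Z = 5, E_n = -13.6057 Z² / n² eV.

At n = 8: E_8 = -13.6057 × 5² / 8² = -5.31472656 eV
At n = ∞: E_∞ = 0 eV

Ionization energy = E_∞ - E_8 = 0 - (-5.31472656) = 5.31472656 eV
Ionization energy ≈ 5.31473 eV

This is also called the binding energy of the electron in state n = 8.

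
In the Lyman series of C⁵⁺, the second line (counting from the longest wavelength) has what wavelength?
2.8477 nm

The lines of a series are numbered from the longest wavelength (smallest ΔE) outward; the second line is the transition from n = n_f + 2 to n_f.
The Lyman series has all transitions ending at n_f = 1.

For C⁵⁺ (Z = 6), the second line (β-line) is the jump from n = 3 to n = 1:
E_3 = -13.6057 × 6² / 3² = -54.422800 eV
E_1 = -13.6057 × 6² / 1² = -489.805200 eV
ΔE = E_3 - E_1 = 435.382400 eV

λ = hc/E = 1239.84 eV·nm / 435.382400 eV
λ = 2.8477 nm

This is the β-line of the Lyman series in C⁵⁺.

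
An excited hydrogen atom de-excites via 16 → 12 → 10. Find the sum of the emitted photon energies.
0.082910 eV

The energy levels of hydrogen are E_n = -13.6057 / n² eV.

First transition (16 → 12):
ΔE₁ = |E_12 - E_16|
ΔE₁ = |-0.094484027778 - (-0.053147265625)| = 0.041336762 eV

Second transition (12 → 10):
ΔE₂ = |E_10 - E_12|
ΔE₂ = |-0.136057000000 - (-0.094484027778)| = 0.041572972 eV

Total energy released:
E_total = ΔE₁ + ΔE₂ = 0.041336762 + 0.041572972 = 0.082910 eV

Note: This equals the direct transition 16 → 10: 0.082910 eV ✓
Energy is conserved regardless of the path taken.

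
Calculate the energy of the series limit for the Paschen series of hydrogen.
1.5117 eV

The series limit corresponds to the transition from n = ∞ to n = 3.
This is the highest energy (shortest wavelength) transition in the Paschen series.

E_∞ = 0 eV
E_3 = -13.6057 / 3² = -1.5117 eV

Energy at series limit:
ΔE = E_∞ - E_3 = 0 - (-1.5117) = 1.5117 eV

This energy equals the ionization energy from the n = 3 state of hydrogen.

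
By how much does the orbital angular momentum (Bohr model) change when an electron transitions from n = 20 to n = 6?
1.476e-33 J·s (or 14ℏ)

In the Bohr model, L_n = nℏ where ℏ = 1.05457e-34 J·s.

L_20 = 20ℏ = 2.10914e-33 J·s
L_6 = 6ℏ = 6.32742e-34 J·s

ΔL = L_20 - L_6 = (20 - 6)ℏ = 14ℏ
ΔL = 14 × 1.05457e-34 J·s = 1.476e-33 J·s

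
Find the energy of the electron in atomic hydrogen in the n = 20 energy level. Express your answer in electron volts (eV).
-0.034 eV

The energy levels of a hydrogen-like atom are given by:
E_n = -13.6057 eV / n²

For n = 20:
E_20 = -13.6057 eV / 20²
E_20 = -13.6057 eV / 400
E_20 = -0.034 eV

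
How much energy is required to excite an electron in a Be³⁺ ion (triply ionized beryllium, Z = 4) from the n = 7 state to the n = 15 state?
3.47516 eV

The energy levels of a hydrogen-like atom are E_n = -13.6057 Z² eV / n².

Energy at n = 7: E_7 = -13.6057 × 4² / 7² = -4.44267755 eV
Energy at n = 15: E_15 = -13.6057 × 4² / 15² = -0.96751644 eV

The excitation energy is the difference:
ΔE = E_15 - E_7
ΔE = -0.96751644 - (-4.44267755)
ΔE = 3.47516 eV

Since this is positive, energy must be absorbed (photon absorption).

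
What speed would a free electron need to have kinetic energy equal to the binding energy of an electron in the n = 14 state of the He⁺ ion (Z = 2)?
3.13e+05 m/s (or 0.10425% of c)

The binding energy at n = 14 for He⁺ is:
E_14 = -13.6057 × 2²/14² = -0.2776673 eV
|E_14| = 0.2776673 eV

Convert to Joules:
KE = 0.2776673 eV × (1.602177 × 10⁻¹⁹ J/eV) = 4.4487e-20 J

Using KE = ½mv²:
v = √(2·KE/m_e)
v = √(2 × 4.4487e-20 J / 9.10938 × 10⁻³¹ kg)
v = 3.13e+05 m/s

This is approximately 0.10425% the speed of light.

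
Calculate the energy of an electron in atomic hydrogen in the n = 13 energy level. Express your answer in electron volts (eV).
-0.0805 eV

The energy levels of a hydrogen-like atom are given by:
E_n = -13.6057 eV / n²

For n = 13:
E_13 = -13.6057 eV / 13²
E_13 = -13.6057 eV / 169
E_13 = -0.0805 eV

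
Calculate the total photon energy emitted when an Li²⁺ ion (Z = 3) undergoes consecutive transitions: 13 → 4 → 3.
12.881 eV

The energy levels of Li²⁺ are E_n = -13.6057 × 3² / n² eV.

First transition (13 → 4):
ΔE₁ = |E_4 - E_13|
ΔE₁ = |-7.653206250 - (-0.724563905)| = 6.928642 eV

Second transition (4 → 3):
ΔE₂ = |E_3 - E_4|
ΔE₂ = |-13.605700000 - (-7.653206250)| = 5.952494 eV

Total energy released:
E_total = ΔE₁ + ΔE₂ = 6.928642 + 5.952494 = 12.881 eV

Note: This equals the direct transition 13 → 3: 12.881 eV ✓
Energy is conserved regardless of the path taken.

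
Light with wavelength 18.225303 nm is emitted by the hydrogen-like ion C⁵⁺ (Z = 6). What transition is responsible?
n = 3 → n = 2

First, find the photon energy from the wavelength (hc = 1239.84 eV·nm):
E = hc/λ = 1239.84 eV·nm / 18.225303 nm = 68.028499 eV

The energy levels of C⁵⁺ satisfy E_n = -13.6057 × 6² / n² eV, so an emission n_i → n_f releases
ΔE = 13.6057 × 6² × (1/n_f² − 1/n_i²) eV.

Setting ΔE equal to the photon energy:
1/n_f² − 1/n_i² = 68.028499 / (13.6057 × 6²) = 0.13888889

Since 1/n_i² must be positive, we need 1/n_f² > 0.13888889, i.e. n_f ≤ 2. For each allowed n_f, solve n_i = (1/n_f² − 0.13888889)^(−1/2) and check whether it is a whole number:
  n_f = 1: 1/n_i² = 1.00000000 − 0.13888889 = 0.86111111 → n_i = 1.078  (not an integer) ✗
  n_f = 2: 1/n_i² = 0.25000000 − 0.13888889 = 0.11111111 → n_i = 3.000  → integer, n_i = 3 ✓

Only n_f = 2 gives an integer upper level, n_i = 3.

The transition is from n = 3 to n = 2 (emission).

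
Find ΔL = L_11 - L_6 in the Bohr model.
5.27e-34 J·s (or 5ℏ)

In the Bohr model, L_n = nℏ where ℏ = 1.0546e-34 J·s.

L_11 = 11ℏ = 1.1601e-33 J·s
L_6 = 6ℏ = 6.3276e-34 J·s

ΔL = L_11 - L_6 = (11 - 6)ℏ = 5ℏ
ΔL = 5 × 1.0546e-34 J·s = 5.27e-34 J·s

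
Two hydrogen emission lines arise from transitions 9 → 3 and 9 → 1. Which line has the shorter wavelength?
9 → 1

Calculate the energy for each transition:

Transition 9 → 3:
ΔE₁ = |E_3 - E_9| = |-13.6057/3² - (-13.6057/9²)|
ΔE₁ = |-1.51174444444 - (-0.16797160494)| = 1.34377284 eV

Transition 9 → 1:
ΔE₂ = |E_1 - E_9| = |-13.6057/1² - (-13.6057/9²)|
ΔE₂ = |-13.60570000000 - (-0.16797160494)| = 13.43772840 eV

Since 13.43772840 eV > 1.34377284 eV, the transition 9 → 1 emits the more energetic photon.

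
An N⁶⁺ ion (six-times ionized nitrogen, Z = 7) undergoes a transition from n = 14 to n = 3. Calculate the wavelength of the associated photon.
17.543 nm

First, find the transition energy using E_n = -13.6057 Z² / n² eV:
E_14 = -13.6057 × 7² / 14² = -3.40143 eV
E_3 = -13.6057 × 7² / 3² = -74.07548 eV

Photon energy: |ΔE| = |E_3 - E_14| = 70.67405 eV

Convert to wavelength using E = hc/λ with hc = 1239.84 eV·nm:
λ = hc/E = 1239.84 eV·nm / 70.67405 eV
λ = 17.543 nm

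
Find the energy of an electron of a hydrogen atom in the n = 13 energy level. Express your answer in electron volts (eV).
-0.08051 eV

The energy levels of a hydrogen-like atom are given by:
E_n = -13.6057 eV / n²

For n = 13:
E_13 = -13.6057 eV / 13²
E_13 = -13.6057 eV / 169
E_13 = -0.08051 eV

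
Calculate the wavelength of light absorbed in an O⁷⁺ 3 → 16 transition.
13.28160 nm

First, find the transition energy using E_n = -13.6057 Z² / n² eV:
E_3 = -13.6057 × 8² / 3² = -96.7516444 eV
E_16 = -13.6057 × 8² / 16² = -3.4014250 eV

Photon energy: |ΔE| = |E_16 - E_3| = 93.3502194 eV

Convert to wavelength using E = hc/λ with hc = 1239.84 eV·nm:
λ = hc/E = 1239.84 eV·nm / 93.3502194 eV
λ = 13.28160 nm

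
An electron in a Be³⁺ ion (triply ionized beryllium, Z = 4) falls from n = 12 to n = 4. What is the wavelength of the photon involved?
102.517327 nm

First, find the transition energy using E_n = -13.6057 Z² / n² eV:
E_12 = -13.6057 × 4² / 12² = -1.511744444 eV
E_4 = -13.6057 × 4² / 4² = -13.605700000 eV

Photon energy: |ΔE| = |E_4 - E_12| = 12.093955556 eV

Convert to wavelength using E = hc/λ with hc = 1239.84 eV·nm:
λ = hc/E = 1239.84 eV·nm / 12.093955556 eV
λ = 102.517327 nm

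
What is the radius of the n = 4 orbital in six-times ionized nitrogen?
0.1210 nm (or 1.2095 Å)

The Bohr radius formula is:
r_n = n² a₀ / Z

where a₀ = 0.0529177 nm is the Bohr radius.

For N⁶⁺ (Z = 7) at n = 4:
r_4 = 4² × 0.0529177 nm / 7
r_4 = 16 × 0.0529177 nm / 7
r_4 = 0.84668 nm / 7
r_4 = 0.1210 nm

The electron orbits at approximately 0.1210 nm from the nucleus.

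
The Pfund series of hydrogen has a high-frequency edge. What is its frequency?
1.316e+14 Hz

The series limit corresponds to the transition from n = ∞ to n = 5.
This is the highest energy (shortest wavelength) transition in the Pfund series.

E_∞ = 0 eV
E_5 = -13.6057 / 5² = -0.5442280 eV

Energy at series limit:
ΔE = E_∞ - E_5 = 0 - (-0.5442280) = 0.5442280 eV
E = 0.5442280 eV × (1.602177 × 10⁻¹⁹ J/eV) = 8.71950e-20 J
f = E/h = 8.71950e-20 J / (6.62607 × 10⁻³⁴ J·s) = 1.316e+14 Hz

This energy equals the ionization energy from the n = 5 state of hydrogen.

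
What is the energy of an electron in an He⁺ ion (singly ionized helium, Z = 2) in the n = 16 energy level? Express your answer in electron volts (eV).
-0.213 eV

The energy levels of a hydrogen-like atom are given by:
E_n = -13.6057 Z² / n² eV  (with Z = 2 for He⁺)

For n = 16:
E_16 = -13.6057 × 2² / 16²
E_16 = -13.6057 × 4 / 256
E_16 = -0.213 eV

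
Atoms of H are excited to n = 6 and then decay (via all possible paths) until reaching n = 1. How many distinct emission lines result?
15

The electron can occupy levels n = 1, 2, ..., 6 during de-excitation — that is m = 6 - 1 + 1 = 6 distinct levels.

The number of distinct spectral lines equals the number of ways to choose 2 of these m levels (each pair gives one possible emission transition):

Number of lines = m(m-1)/2 = 6×5/2 = 15

These correspond to all possible transitions between the 6 levels:
6 → 5, 6 → 4, 6 → 3, 6 → 2, 6 → 1, 5 → 4, 5 → 3, 5 → 2...

Each transition produces a photon with a unique energy (and thus wavelength). This count does not depend on Z.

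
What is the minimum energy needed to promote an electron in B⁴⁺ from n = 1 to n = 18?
339.093 eV

The energy levels of a hydrogen-like atom are E_n = -13.6057 Z² eV / n².

Energy at n = 1: E_1 = -13.6057 × 5² / 1² = -340.142500 eV
Energy at n = 18: E_18 = -13.6057 × 5² / 18² = -1.049823 eV

The excitation energy is the difference:
ΔE = E_18 - E_1
ΔE = -1.049823 - (-340.142500)
ΔE = 339.093 eV

Since this is positive, energy must be absorbed (photon absorption).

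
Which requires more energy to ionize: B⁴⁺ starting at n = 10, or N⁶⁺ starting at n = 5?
N⁶⁺ at n = 5 (E = -26.66717 eV)

Using E_n = -13.6057 Z² / n² eV:

B⁴⁺ (Z = 5) at n = 10:
E = -13.6057 × 5² / 10² = -13.6057 × 25 / 100 = -3.40142500 eV

N⁶⁺ (Z = 7) at n = 5:
E = -13.6057 × 7² / 5² = -13.6057 × 49 / 25 = -26.66717200 eV

Since -26.66717200 eV < -3.40142500 eV,
N⁶⁺ at n = 5 is more tightly bound (requires more energy to ionize).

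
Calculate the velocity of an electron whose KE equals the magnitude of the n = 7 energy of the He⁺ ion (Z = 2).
6.251e+05 m/s (or 0.208% of c)

The binding energy at n = 7 for He⁺ is:
E_7 = -13.6057 × 2²/7² = -1.110669 eV
|E_7| = 1.110669 eV

Convert to Joules:
KE = 1.110669 eV × (1.602177 × 10⁻¹⁹ J/eV) = 1.77949e-19 J

Using KE = ½mv²:
v = √(2·KE/m_e)
v = √(2 × 1.77949e-19 J / 9.10938 × 10⁻³¹ kg)
v = 6.251e+05 m/s

This is approximately 0.208% the speed of light.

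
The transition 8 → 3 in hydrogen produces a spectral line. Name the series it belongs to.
Paschen series

The spectral series in hydrogen are named based on the final (lower) energy level:
- Lyman series: n_final = 1 (ultraviolet)
- Balmer series: n_final = 2 (visible/near-UV)
- Paschen series: n_final = 3 (infrared)
- Brackett series: n_final = 4 (infrared)
- Pfund series: n_final = 5 (far infrared)

Since this transition ends at n = 3, it belongs to the Paschen series.

For reference, this 8 → 3 line has photon energy
ΔE = 13.6057 eV × (1/3² - 1/8²) = 1.299155382 eV,
corresponding to wavelength λ = hc/ΔE = 1239.84 eV·nm / 1.299155382 eV = 954.34312 nm in the infrared region.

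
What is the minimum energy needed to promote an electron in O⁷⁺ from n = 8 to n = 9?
2.8555 eV

The energy levels of a hydrogen-like atom are E_n = -13.6057 Z² eV / n².

Energy at n = 8: E_8 = -13.6057 × 8² / 8² = -13.6057000 eV
Energy at n = 9: E_9 = -13.6057 × 8² / 9² = -10.7501827 eV

The excitation energy is the difference:
ΔE = E_9 - E_8
ΔE = -10.7501827 - (-13.6057000)
ΔE = 2.8555 eV

Since this is positive, energy must be absorbed (photon absorption).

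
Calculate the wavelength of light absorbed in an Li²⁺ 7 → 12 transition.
752.0335 nm

First, find the transition energy using E_n = -13.6057 Z² / n² eV:
E_7 = -13.6057 × 3² / 7² = -2.49900612 eV
E_12 = -13.6057 × 3² / 12² = -0.85035625 eV

Photon energy: |ΔE| = |E_12 - E_7| = 1.64864987 eV

Convert to wavelength using E = hc/λ with hc = 1239.84 eV·nm:
λ = hc/E = 1239.84 eV·nm / 1.64864987 eV
λ = 752.0335 nm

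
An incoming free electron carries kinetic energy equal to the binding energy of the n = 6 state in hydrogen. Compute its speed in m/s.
3.6462e+05 m/s (or 0.121623% of c)

The binding energy at n = 6 for hydrogen is:
E_6 = -13.6057/6² = -0.37793611 eV
|E_6| = 0.37793611 eV

Convert to Joules:
KE = 0.37793611 eV × (1.602177 × 10⁻¹⁹ J/eV) = 6.055205e-20 J

Using KE = ½mv²:
v = √(2·KE/m_e)
v = √(2 × 6.055205e-20 J / 9.10938 × 10⁻³¹ kg)
v = 3.6462e+05 m/s

This is approximately 0.121623% the speed of light.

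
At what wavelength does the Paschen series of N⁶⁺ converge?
16.74 nm

The series limit corresponds to the transition from n = ∞ to n = 3.
This is the highest energy (shortest wavelength) transition in the Paschen series.

E_∞ = 0 eV
E_3 = -13.6057 × 7² / 3² = -74.0755 eV

Energy at series limit:
ΔE = E_∞ - E_3 = 0 - (-74.0755) = 74.0755 eV
λ = hc/E = 1239.84 eV·nm / 74.0755 eV = 16.74 nm

This energy equals the ionization energy from the n = 3 state of N⁶⁺.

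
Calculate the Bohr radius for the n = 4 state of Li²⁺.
0.2822 nm (or 2.8223 Å)

The Bohr radius formula is:
r_n = n² a₀ / Z

where a₀ = 0.0529177 nm is the Bohr radius.

For Li²⁺ (Z = 3) at n = 4:
r_4 = 4² × 0.0529177 nm / 3
r_4 = 16 × 0.0529177 nm / 3
r_4 = 0.84668 nm / 3
r_4 = 0.2822 nm

The electron orbits at approximately 0.2822 nm from the nucleus.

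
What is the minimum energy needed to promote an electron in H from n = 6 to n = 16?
0.325 eV

The energy levels of a hydrogen-like atom are E_n = -13.6057 eV / n².

Energy at n = 6: E_6 = -13.6057 / 6² = -0.377936 eV
Energy at n = 16: E_16 = -13.6057 / 16² = -0.053147 eV

The excitation energy is the difference:
ΔE = E_16 - E_6
ΔE = -0.053147 - (-0.377936)
ΔE = 0.325 eV

Since this is positive, energy must be absorbed (photon absorption).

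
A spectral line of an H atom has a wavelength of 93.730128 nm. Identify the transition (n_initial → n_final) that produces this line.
n = 6 → n = 1

First, find the photon energy from the wavelength (hc = 1239.84 eV·nm):
E = hc/λ = 1239.84 eV·nm / 93.730128 nm = 13.227764 eV

The energy levels of hydrogen satisfy E_n = -13.6057 / n² eV, so an emission n_i → n_f releases
ΔE = 13.6057 × (1/n_f² − 1/n_i²) eV.

Setting ΔE equal to the photon energy:
1/n_f² − 1/n_i² = 13.227764 / 13.6057 = 0.97222223

Since 1/n_i² must be positive, we need 1/n_f² > 0.97222223, i.e. n_f ≤ 1. For each allowed n_f, solve n_i = (1/n_f² − 0.97222223)^(−1/2) and check whether it is a whole number:
  n_f = 1: 1/n_i² = 1.00000000 − 0.97222223 = 0.02777777 → n_i = 6.000  → integer, n_i = 6 ✓

Only n_f = 1 gives an integer upper level, n_i = 6.

The transition is from n = 6 to n = 1 (emission).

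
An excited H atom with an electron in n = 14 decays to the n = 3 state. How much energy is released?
1.442 eV

The energy levels are E_n = -13.6057 eV / n².

Energy at n = 14: E_14 = -13.6057 / 14² = -0.069417 eV
Energy at n = 3: E_3 = -13.6057 / 3² = -1.511744 eV

For emission (electron falling to lower state), the photon energy is:
E_photon = E_14 - E_3 = |-0.069417 - (-1.511744)|
E_photon = 1.442 eV

This energy is carried away by the emitted photon.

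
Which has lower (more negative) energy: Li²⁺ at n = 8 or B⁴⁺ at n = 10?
B⁴⁺ at n = 10 (E = -3.40143 eV)

Using E_n = -13.6057 Z² / n² eV:

Li²⁺ (Z = 3) at n = 8:
E = -13.6057 × 3² / 8² = -13.6057 × 9 / 64 = -1.91330156 eV

B⁴⁺ (Z = 5) at n = 10:
E = -13.6057 × 5² / 10² = -13.6057 × 25 / 100 = -3.40142500 eV

Since -3.40142500 eV < -1.91330156 eV,
B⁴⁺ at n = 10 is more tightly bound (requires more energy to ionize).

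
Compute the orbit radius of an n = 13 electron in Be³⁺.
2.23577 nm (or 22.35774 Å)

The Bohr radius formula is:
r_n = n² a₀ / Z

where a₀ = 0.05291772 nm is the Bohr radius.

For Be³⁺ (Z = 4) at n = 13:
r_13 = 13² × 0.05291772 nm / 4
r_13 = 169 × 0.05291772 nm / 4
r_13 = 8.943095 nm / 4
r_13 = 2.23577 nm

The electron orbits at approximately 2.23577 nm from the nucleus.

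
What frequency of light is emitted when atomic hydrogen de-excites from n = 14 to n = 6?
7.4600e+13 Hz

First, find the transition energy:
E_14 = -13.6057 / 14² = -0.06941684 eV
E_6 = -13.6057 / 6² = -0.37793611 eV
|ΔE| = |E_6 - E_14| = 0.30851927 eV

Convert to Joules: E = 0.30851927 eV × (1.602177 × 10⁻¹⁹ J/eV) = 4.943025e-20 J

Using E = hf:
f = E/h = 4.943025e-20 J / (6.62607 × 10⁻³⁴ J·s)
f = 7.4600e+13 Hz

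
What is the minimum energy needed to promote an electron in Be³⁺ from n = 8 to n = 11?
1.602324 eV

The energy levels of a hydrogen-like atom are E_n = -13.6057 Z² eV / n².

Energy at n = 8: E_8 = -13.6057 × 4² / 8² = -3.401425000 eV
Energy at n = 11: E_11 = -13.6057 × 4² / 11² = -1.799100826 eV

The excitation energy is the difference:
ΔE = E_11 - E_8
ΔE = -1.799100826 - (-3.401425000)
ΔE = 1.602324 eV

Since this is positive, energy must be absorbed (photon absorption).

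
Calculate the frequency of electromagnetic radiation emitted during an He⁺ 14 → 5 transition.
4.592e+14 Hz

First, find the transition energy:
E_14 = -13.6057 × 2² / 14² = -0.277667 eV
E_5 = -13.6057 × 2² / 5² = -2.176912 eV
|ΔE| = |E_5 - E_14| = 1.899245 eV

Convert to Joules: E = 1.899245 eV × (1.602177 × 10⁻¹⁹ J/eV) = 3.04293e-19 J

Using E = hf:
f = E/h = 3.04293e-19 J / (6.62607 × 10⁻³⁴ J·s)
f = 4.592e+14 Hz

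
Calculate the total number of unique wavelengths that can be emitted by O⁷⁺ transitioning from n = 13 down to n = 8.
15

The electron can occupy levels n = 8, 9, ..., 13 during de-excitation — that is m = 13 - 8 + 1 = 6 distinct levels.

The number of distinct spectral lines equals the number of ways to choose 2 of these m levels (each pair gives one possible emission transition):

Number of lines = m(m-1)/2 = 6×5/2 = 15

These correspond to all possible transitions between the 6 levels:
13 → 12, 13 → 11, 13 → 10, 13 → 9, 13 → 8, 12 → 11, 12 → 10, 12 → 9...

Each transition produces a photon with a unique energy (and thus wavelength). This count does not depend on Z.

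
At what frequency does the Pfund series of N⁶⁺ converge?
6.44810e+15 Hz

The series limit corresponds to the transition from n = ∞ to n = 5.
This is the highest energy (shortest wavelength) transition in the Pfund series.

E_∞ = 0 eV
E_5 = -13.6057 × 7² / 5² = -26.66717200 eV

Energy at series limit:
ΔE = E_∞ - E_5 = 0 - (-26.66717200) = 26.66717200 eV
E = 26.66717200 eV × (1.602177 × 10⁻¹⁹ J/eV) = 4.2725530e-18 J
f = E/h = 4.2725530e-18 J / (6.62607 × 10⁻³⁴ J·s) = 6.44810e+15 Hz

This energy equals the ionization energy from the n = 5 state of N⁶⁺.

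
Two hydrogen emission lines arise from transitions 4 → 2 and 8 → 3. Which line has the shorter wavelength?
4 → 2

Calculate the energy for each transition:

Transition 4 → 2:
ΔE₁ = |E_2 - E_4| = |-13.6057/2² - (-13.6057/4²)|
ΔE₁ = |-3.401425000000 - (-0.850356250000)| = 2.551068750 eV

Transition 8 → 3:
ΔE₂ = |E_3 - E_8| = |-13.6057/3² - (-13.6057/8²)|
ΔE₂ = |-1.511744444444 - (-0.212589062500)| = 1.299155382 eV

Since 2.551068750 eV > 1.299155382 eV, the transition 4 → 2 emits the more energetic photon.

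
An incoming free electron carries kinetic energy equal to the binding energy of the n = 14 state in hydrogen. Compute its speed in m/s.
1.5626e+05 m/s (or 0.05212% of c)

The binding energy at n = 14 for hydrogen is:
E_14 = -13.6057/14² = -0.069416837 eV
|E_14| = 0.069416837 eV

Convert to Joules:
KE = 0.069416837 eV × (1.602177 × 10⁻¹⁹ J/eV) = 1.112181e-20 J

Using KE = ½mv²:
v = √(2·KE/m_e)
v = √(2 × 1.112181e-20 J / 9.10938 × 10⁻³¹ kg)
v = 1.5626e+05 m/s

This is approximately 0.05212% the speed of light.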